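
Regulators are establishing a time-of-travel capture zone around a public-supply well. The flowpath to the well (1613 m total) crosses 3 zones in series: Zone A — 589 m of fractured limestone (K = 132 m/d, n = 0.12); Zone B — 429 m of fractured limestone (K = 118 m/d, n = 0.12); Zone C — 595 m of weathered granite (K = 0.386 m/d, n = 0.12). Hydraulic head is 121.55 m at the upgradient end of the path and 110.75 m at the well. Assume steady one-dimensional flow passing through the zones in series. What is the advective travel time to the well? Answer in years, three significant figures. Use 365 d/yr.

Total head drop ΔH = 121.55 − 110.75 = 10.80 m
Steady 1-D flow in series ⇒ the Darcy flux q is identical in every zone and the zone head losses add (resistances L/K in series).
Σ(L/K) = 589/132 + 429/118 + 595/0.386 = 4.462 + 3.636 + 1541 = 1550 d
q = ΔH / Σ(L/K) = 10.80 / 1550 = 0.006970 m/d (same in every zone)
Zone A: v = q/n = 0.006970/0.12 = 0.05808 m/d → t_A = 589/0.05808 = 10140 d
Zone B: v = q/n = 0.006970/0.12 = 0.05808 m/d → t_B = 429/0.05808 = 7386 d
Zone C: v = q/n = 0.006970/0.12 = 0.05808 m/d → t_C = 595/0.05808 = 10240 d
Total t = 10140 + 7386 + 10240 = 27770 d
   = 27770 / 365 = 76.1 yr

76.1 years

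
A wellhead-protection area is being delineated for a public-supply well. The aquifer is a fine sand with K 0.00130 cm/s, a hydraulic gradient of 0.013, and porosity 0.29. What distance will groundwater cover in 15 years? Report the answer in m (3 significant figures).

276 m

K = 0.00130 cm/s × 864 = 1.123 m/d
Specific discharge q = 1.123 × 0.013 = 0.01460 m/d
v = Ki/n = 1.123·0.013/0.29 = 0.05035 m/d
T = 15 yr × 365 = 5475 d
L = v × T = 0.05035 × 5475 = 275.7 m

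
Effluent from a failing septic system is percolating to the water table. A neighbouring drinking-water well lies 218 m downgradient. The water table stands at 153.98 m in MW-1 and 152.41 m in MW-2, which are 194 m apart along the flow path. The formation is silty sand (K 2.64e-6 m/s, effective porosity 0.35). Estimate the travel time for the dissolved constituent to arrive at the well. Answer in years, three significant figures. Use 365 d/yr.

Hydraulic gradient i = (153.98 − 152.41) / 194 = 1.57 / 194 = 0.008093
K = 2.64e-6 m/s × 86400 s/d = 0.2281 m/d
Specific discharge q = 0.2281 × 0.008093 = 0.001846 m/d
v = Ki/n = 0.2281·0.008093/0.35 = 0.005274 m/d
t = L / v = 218 / 0.005274 = 41330 d
   = 41330 / 365 = 113 yr

113 years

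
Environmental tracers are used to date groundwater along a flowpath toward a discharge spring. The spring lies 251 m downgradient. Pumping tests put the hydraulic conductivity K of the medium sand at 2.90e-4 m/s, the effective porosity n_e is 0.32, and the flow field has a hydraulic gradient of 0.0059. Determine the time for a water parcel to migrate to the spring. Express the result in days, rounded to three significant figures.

543 days

K = 2.90e-4 m/s × 86400 s/d = 25.06 m/d
Darcy flux q = K·i = 25.06 × 0.0059 = 0.1478 m/d
v = Ki/n = 25.06·0.0059/0.32 = 0.4620 m/d
t = L / v = 251 / 0.4620 = 543.3 d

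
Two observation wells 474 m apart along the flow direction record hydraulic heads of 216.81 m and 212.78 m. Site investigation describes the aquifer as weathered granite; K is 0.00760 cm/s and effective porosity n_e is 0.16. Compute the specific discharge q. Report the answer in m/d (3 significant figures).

0.0558 m/d

Hydraulic gradient i = (216.81 − 212.78) / 474 = 4.03 / 474 = 0.008502
K = 0.00760 cm/s × 864 = 6.566 m/d
Specific discharge q = 6.566 × 0.008502 = 0.05583 m/d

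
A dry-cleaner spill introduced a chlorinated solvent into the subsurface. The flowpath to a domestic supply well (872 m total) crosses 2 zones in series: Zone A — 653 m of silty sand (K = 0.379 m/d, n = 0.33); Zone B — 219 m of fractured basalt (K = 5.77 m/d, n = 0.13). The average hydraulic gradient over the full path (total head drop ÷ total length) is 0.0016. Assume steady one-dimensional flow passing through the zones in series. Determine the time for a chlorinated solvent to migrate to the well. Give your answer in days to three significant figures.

308000 days

For zones in series the flux q is common to all zones; the equivalent conductivity is the harmonic (thickness-weighted) mean, K_eq = L_total / Σ(L_j/K_j).
Σ(L/K) = 653/0.379 + 219/5.77 = 1723 + 37.95 = 1761 d
K_eq = L_total / Σ(L/K) = 872 / 1761 = 0.4952 m/d
q = K_eq · i = 0.4952 × 0.0016 = 7.923e-4 m/d (same in every zone)
Zone A: v = q/n = 7.923e-4/0.33 = 0.002401 m/d → t_A = 653/0.002401 = 272000 d
Zone B: v = q/n = 7.923e-4/0.13 = 0.006095 m/d → t_B = 219/0.006095 = 35930 d
Total t = 272000 + 35930 = 307900 d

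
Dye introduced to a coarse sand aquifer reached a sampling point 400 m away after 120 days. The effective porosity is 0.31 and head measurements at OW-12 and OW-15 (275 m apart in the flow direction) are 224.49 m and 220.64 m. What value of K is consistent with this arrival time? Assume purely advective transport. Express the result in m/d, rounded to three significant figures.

73.8 m/d

Hydraulic gradient i = (224.49 − 220.64) / 275 = 3.85 / 275 = 0.01400
v = L / t = 400 / 120 = 3.333 m/d
K = v · n / i = 3.333 × 0.31 / 0.01400 = 73.8 m/d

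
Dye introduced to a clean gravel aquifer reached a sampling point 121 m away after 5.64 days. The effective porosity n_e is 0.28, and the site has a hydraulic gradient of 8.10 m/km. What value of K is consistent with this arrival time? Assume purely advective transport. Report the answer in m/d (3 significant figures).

742 m/d

v = L / t = 121 / 5.64 = 21.45 m/d
K = v · n / i = 21.45 × 0.28 / 0.0081 = 742 m/d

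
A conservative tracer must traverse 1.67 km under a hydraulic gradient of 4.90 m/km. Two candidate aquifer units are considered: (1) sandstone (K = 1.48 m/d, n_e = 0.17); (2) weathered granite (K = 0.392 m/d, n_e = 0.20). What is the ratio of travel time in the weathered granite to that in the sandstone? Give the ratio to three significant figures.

Unit 1 (sandstone): v = 1.48×0.0049/0.17 = 0.04266 m/d, t = 1670/0.04266 = 39150 d
Unit 2 (weathered granite): v = 0.392×0.0049/0.20 = 0.009604 m/d, t = 1670/0.009604 = 173900 d
t(weathered granite) / t(sandstone) = 173900/39150 = 4.44

4.44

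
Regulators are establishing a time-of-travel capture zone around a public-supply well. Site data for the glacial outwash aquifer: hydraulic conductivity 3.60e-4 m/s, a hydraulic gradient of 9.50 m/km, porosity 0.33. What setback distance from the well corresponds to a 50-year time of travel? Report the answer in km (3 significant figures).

16.3 km

K = 3.60e-4 m/s × 86400 s/d = 31.10 m/d
Darcy flux q = K·i = 31.10 × 0.0095 = 0.2955 m/d
Average linear velocity = 0.2955 / 0.33 = 0.8954 m/d
T = 50 yr × 365 = 18250 d
L = v × T = 0.8954 × 18250 = 16340 m
   = 16.3 km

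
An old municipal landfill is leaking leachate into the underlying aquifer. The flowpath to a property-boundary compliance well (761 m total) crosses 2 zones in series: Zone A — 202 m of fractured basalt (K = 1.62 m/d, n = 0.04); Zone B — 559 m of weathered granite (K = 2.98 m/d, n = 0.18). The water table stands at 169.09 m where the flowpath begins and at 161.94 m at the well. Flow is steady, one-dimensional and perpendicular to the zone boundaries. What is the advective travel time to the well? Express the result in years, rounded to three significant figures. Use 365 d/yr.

Total head drop ΔH = 169.09 − 161.94 = 7.15 m
Continuity: the same q passes through each zone, so ΔH = q·Σ(L_j/K_j) — the zones act as resistances in series.
Σ(L/K) = 202/1.62 + 559/2.98 = 124.7 + 187.6 = 312.3 d
q = ΔH / Σ(L/K) = 7.15 / 312.3 = 0.02290 m/d (same in every zone)
Zone A: v = q/n = 0.02290/0.04 = 0.5724 m/d → t_A = 202/0.5724 = 352.9 d
Zone B: v = q/n = 0.02290/0.18 = 0.1272 m/d → t_B = 559/0.1272 = 4395 d
Total t = 352.9 + 4395 = 4747 d
   = 4747 / 365 = 13.0 yr

13.0 years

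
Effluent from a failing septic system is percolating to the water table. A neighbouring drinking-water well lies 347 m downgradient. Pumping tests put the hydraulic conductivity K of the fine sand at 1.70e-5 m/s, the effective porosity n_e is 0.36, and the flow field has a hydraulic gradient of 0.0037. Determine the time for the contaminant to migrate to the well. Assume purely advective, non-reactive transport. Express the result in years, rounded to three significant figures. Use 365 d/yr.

63.0 years

K = 1.70e-5 m/s × 86400 s/d = 1.469 m/d
q = Ki = 1.469 × 0.0037 = 0.005435 m/d
Average linear velocity = 0.005435 / 0.36 = 0.01510 m/d
t = L / v = 347 / 0.01510 = 22990 d
   = 22990 / 365 = 63.0 yr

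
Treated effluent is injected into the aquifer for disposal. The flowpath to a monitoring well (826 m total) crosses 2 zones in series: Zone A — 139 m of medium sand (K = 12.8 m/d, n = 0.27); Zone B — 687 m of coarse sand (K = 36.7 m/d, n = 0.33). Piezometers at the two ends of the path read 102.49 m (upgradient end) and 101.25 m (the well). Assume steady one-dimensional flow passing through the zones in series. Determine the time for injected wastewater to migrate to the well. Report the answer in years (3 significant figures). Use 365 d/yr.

17.3 years

Total head drop ΔH = 102.49 − 101.25 = 1.24 m
Steady 1-D flow in series ⇒ the Darcy flux q is identical in every zone and the zone head losses add (resistances L/K in series).
Σ(L/K) = 139/12.8 + 687/36.7 = 10.86 + 18.72 = 29.58 d
q = ΔH / Σ(L/K) = 1.24 / 29.58 = 0.04192 m/d (same in every zone)
Zone A: v = q/n = 0.04192/0.27 = 0.1553 m/d → t_A = 139/0.1553 = 895.2 d
Zone B: v = q/n = 0.04192/0.33 = 0.1270 m/d → t_B = 687/0.1270 = 5408 d
Total t = 895.2 + 5408 = 6303 d
   = 6303 / 365 = 17.3 yr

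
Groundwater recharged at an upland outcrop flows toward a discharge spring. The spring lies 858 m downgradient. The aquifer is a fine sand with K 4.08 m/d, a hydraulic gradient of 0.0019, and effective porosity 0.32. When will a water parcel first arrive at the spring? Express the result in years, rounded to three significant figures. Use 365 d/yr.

97.0 years

Specific discharge q = 4.08 × 0.0019 = 0.007752 m/d
Seepage velocity v = q / n = 0.007752 / 0.32 = 0.02423 m/d
t = L / v = 858 / 0.02423 = 35420 d
   = 35420 / 365 = 97.0 yr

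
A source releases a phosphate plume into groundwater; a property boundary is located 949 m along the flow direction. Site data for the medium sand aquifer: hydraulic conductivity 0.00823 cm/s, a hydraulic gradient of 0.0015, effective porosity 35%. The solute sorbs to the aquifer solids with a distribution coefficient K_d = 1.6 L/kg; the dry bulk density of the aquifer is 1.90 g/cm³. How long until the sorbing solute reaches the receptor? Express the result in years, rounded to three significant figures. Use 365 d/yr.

K = 0.00823 cm/s × 864 = 7.111 m/d
Specific discharge q = 7.111 × 0.0015 = 0.01067 m/d
Seepage velocity v = q / n = 0.01067 / 0.35 = 0.03047 m/d
Retardation R = 1 + ρ_b·K_d/n = 1 + 1.90×1.6/0.35 = 9.686
Contaminant velocity v_c = v/R = 0.03047/9.686 = 0.003146 m/d
t = L/v_c = 949/0.003146 = 301600 d
   = 301600/365 = 826 yr

826 years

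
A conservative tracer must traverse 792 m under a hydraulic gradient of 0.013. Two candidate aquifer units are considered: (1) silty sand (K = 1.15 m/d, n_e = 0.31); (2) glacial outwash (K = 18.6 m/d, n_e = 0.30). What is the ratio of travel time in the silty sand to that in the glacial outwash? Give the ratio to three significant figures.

16.7

Unit 1 (silty sand): v = 1.15×0.013/0.31 = 0.04823 m/d, t = 792/0.04823 = 16420 d
Unit 2 (glacial outwash): v = 18.6×0.013/0.30 = 0.8060 m/d, t = 792/0.8060 = 982.6 d
t(silty sand) / t(glacial outwash) = 16420/982.6 = 16.7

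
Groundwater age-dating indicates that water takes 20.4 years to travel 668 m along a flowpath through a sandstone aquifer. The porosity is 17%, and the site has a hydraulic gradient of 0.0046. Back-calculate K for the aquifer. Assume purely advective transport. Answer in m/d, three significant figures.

t = 20.4 years = 7446 d
v = L / t = 668 / 7446 = 0.08971 m/d
K = v · n / i = 0.08971 × 0.17 / 0.0046 = 3.32 m/d

3.32 m/d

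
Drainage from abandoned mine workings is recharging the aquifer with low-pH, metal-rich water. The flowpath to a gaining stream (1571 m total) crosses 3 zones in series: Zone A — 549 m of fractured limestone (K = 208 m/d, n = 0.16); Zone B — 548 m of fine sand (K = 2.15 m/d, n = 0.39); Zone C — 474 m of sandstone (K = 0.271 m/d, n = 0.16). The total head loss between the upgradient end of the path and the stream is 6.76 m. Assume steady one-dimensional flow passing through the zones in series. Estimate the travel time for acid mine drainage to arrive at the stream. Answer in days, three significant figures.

Continuity: the same q passes through each zone, so ΔH = q·Σ(L_j/K_j) — the zones act as resistances in series.
Σ(L/K) = 549/208 + 548/2.15 + 474/0.271 = 2.639 + 254.9 + 1749 = 2007 d
q = ΔH / Σ(L/K) = 6.76 / 2007 = 0.003369 m/d (same in every zone)
Zone A: v = q/n = 0.003369/0.16 = 0.02106 m/d → t_A = 549/0.02106 = 26070 d
Zone B: v = q/n = 0.003369/0.39 = 0.008638 m/d → t_B = 548/0.008638 = 63440 d
Zone C: v = q/n = 0.003369/0.16 = 0.02106 m/d → t_C = 474/0.02106 = 22510 d
Total t = 26070 + 63440 + 22510 = 112000 d

112000 days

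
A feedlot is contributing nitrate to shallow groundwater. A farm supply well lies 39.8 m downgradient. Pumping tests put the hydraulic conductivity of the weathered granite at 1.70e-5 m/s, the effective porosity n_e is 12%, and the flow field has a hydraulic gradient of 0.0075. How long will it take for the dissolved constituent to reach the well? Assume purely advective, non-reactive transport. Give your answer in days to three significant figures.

434 days

K = 1.70e-5 m/s × 86400 s/d = 1.469 m/d
Specific discharge q = 1.469 × 0.0075 = 0.01102 m/d
Average linear velocity = 0.01102 / 0.12 = 0.09180 m/d
t = L / v = 39.8 / 0.09180 = 433.6 d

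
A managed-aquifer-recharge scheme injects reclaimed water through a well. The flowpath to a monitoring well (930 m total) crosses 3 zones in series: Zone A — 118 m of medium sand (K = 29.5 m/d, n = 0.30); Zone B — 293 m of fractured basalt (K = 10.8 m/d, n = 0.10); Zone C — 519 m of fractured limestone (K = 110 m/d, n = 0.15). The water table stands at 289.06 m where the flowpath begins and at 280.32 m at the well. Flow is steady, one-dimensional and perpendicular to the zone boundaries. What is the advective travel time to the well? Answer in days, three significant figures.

585 days

Total head drop ΔH = 289.06 − 280.32 = 8.74 m
Continuity: the same q passes through each zone, so ΔH = q·Σ(L_j/K_j) — the zones act as resistances in series.
Σ(L/K) = 118/29.5 + 293/10.8 + 519/110 = 4.000 + 27.13 + 4.718 = 35.85 d
q = ΔH / Σ(L/K) = 8.74 / 35.85 = 0.2438 m/d (same in every zone)
Zone A: v = q/n = 0.2438/0.30 = 0.8127 m/d → t_A = 118/0.8127 = 145.2 d
Zone B: v = q/n = 0.2438/0.10 = 2.438 m/d → t_B = 293/2.438 = 120.2 d
Zone C: v = q/n = 0.2438/0.15 = 1.625 m/d → t_C = 519/1.625 = 319.3 d
Total t = 145.2 + 120.2 + 319.3 = 584.7 d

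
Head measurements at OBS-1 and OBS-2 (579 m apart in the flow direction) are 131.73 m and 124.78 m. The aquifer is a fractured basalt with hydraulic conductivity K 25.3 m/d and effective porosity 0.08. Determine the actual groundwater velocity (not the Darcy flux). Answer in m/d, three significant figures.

3.80 m/d

Hydraulic gradient i = (131.73 − 124.78) / 579 = 6.95 / 579 = 0.01200
q = Ki = 25.3 × 0.01200 = 0.3037 m/d
Seepage velocity v = q / n = 0.3037 / 0.08 = 3.796 m/d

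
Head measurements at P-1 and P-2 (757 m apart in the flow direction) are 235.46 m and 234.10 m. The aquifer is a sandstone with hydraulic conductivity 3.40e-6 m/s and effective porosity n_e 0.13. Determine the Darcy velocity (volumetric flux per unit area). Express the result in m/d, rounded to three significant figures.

Hydraulic gradient i = (235.46 − 234.10) / 757 = 1.36 / 757 = 0.001797
K = 3.40e-6 m/s × 86400 s/d = 0.2938 m/d
Specific discharge q = 0.2938 × 0.001797 = 5.278e-4 m/d

5.28e-4 m/d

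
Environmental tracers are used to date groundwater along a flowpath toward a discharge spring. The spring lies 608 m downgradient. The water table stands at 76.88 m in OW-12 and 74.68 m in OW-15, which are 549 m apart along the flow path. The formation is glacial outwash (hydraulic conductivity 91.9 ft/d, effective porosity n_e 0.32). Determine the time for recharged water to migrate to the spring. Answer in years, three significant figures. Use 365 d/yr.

4.75 years

Hydraulic gradient i = (76.88 − 74.68) / 549 = 2.20 / 549 = 0.004007
K = 91.9 ft/d × 0.3048 = 28.01 m/d
Specific discharge q = 28.01 × 0.004007 = 0.1122 m/d
Average linear velocity = 0.1122 / 0.32 = 0.3508 m/d
t = L / v = 608 / 0.3508 = 1733 d
   = 1733 / 365 = 4.75 yr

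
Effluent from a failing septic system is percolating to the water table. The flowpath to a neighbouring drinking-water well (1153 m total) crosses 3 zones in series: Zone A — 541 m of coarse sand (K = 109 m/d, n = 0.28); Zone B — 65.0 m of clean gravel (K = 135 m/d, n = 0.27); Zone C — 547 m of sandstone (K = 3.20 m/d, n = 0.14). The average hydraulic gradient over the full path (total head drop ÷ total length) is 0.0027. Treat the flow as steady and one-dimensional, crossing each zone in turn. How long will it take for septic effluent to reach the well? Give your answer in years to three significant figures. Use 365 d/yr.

38.1 years

Continuity: the same q passes through each zone, so ΔH = q·Σ(L_j/K_j) — the zones act as resistances in series.
Σ(L/K) = 541/109 + 65.0/135 + 547/3.20 = 4.963 + 0.4815 + 170.9 = 176.4 d
K_eq = L_total / Σ(L/K) = 1153 / 176.4 = 6.537 m/d
q = K_eq · i = 6.537 × 0.0027 = 0.01765 m/d (same in every zone)
Zone A: v = q/n = 0.01765/0.28 = 0.06303 m/d → t_A = 541/0.06303 = 8583 d
Zone B: v = q/n = 0.01765/0.27 = 0.06537 m/d → t_B = 65.0/0.06537 = 994.3 d
Zone C: v = q/n = 0.01765/0.14 = 0.1261 m/d → t_C = 547/0.1261 = 4339 d
Total t = 8583 + 994.3 + 4339 = 13920 d
   = 13920 / 365 = 38.1 yr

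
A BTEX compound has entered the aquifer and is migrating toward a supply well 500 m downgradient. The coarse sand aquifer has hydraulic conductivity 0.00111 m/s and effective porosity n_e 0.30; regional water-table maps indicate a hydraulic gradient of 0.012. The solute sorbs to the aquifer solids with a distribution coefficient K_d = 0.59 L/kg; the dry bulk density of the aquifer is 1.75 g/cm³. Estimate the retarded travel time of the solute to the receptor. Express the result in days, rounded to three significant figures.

K = 0.00111 m/s × 86400 s/d = 95.90 m/d
Darcy flux q = K·i = 95.90 × 0.012 = 1.151 m/d
Average linear velocity = 1.151 / 0.30 = 3.836 m/d
Retardation R = 1 + ρ_b·K_d/n = 1 + 1.75×0.59/0.30 = 4.442
Contaminant velocity v_c = v/R = 3.836/4.442 = 0.8637 m/d
t = L/v_c = 500/0.8637 = 578.9 d

579 days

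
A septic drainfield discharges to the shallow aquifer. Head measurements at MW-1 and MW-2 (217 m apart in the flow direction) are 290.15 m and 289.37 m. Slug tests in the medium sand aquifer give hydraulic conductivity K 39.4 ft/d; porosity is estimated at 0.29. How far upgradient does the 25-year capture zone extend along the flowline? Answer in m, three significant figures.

Hydraulic gradient i = (290.15 − 289.37) / 217 = 0.78 / 217 = 0.003594
K = 39.4 ft/d × 0.3048 = 12.01 m/d
q = Ki = 12.01 × 0.003594 = 0.04317 m/d
Average linear velocity = 0.04317 / 0.29 = 0.1488 m/d
T = 25 yr × 365 = 9125 d
L = v × T = 0.1488 × 9125 = 1358 m

1360 m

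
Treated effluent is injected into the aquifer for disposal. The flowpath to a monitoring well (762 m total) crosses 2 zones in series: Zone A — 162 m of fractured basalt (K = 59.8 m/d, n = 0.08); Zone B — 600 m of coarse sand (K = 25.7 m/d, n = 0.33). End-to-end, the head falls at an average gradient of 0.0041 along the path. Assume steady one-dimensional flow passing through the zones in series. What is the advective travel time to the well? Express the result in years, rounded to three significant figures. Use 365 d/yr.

4.82 years

Continuity: the same q passes through each zone, so ΔH = q·Σ(L_j/K_j) — the zones act as resistances in series.
Σ(L/K) = 162/59.8 + 600/25.7 = 2.709 + 23.35 = 26.06 d
K_eq = L_total / Σ(L/K) = 762 / 26.06 = 29.25 m/d
q = K_eq · i = 29.25 × 0.0041 = 0.1199 m/d (same in every zone)
Zone A: v = q/n = 0.1199/0.08 = 1.499 m/d → t_A = 162/1.499 = 108.1 d
Zone B: v = q/n = 0.1199/0.33 = 0.3634 m/d → t_B = 600/0.3634 = 1651 d
Total t = 108.1 + 1651 = 1759 d
   = 1759 / 365 = 4.82 yr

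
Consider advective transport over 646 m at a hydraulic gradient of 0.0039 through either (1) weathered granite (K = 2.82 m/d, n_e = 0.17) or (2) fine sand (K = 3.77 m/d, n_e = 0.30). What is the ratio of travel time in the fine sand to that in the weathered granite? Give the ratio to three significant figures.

1.32

Unit 1 (weathered granite): v = 2.82×0.0039/0.17 = 0.06469 m/d, t = 646/0.06469 = 9985 d
Unit 2 (fine sand): v = 3.77×0.0039/0.30 = 0.04901 m/d, t = 646/0.04901 = 13180 d
t(fine sand) / t(weathered granite) = 13180/9985 = 1.32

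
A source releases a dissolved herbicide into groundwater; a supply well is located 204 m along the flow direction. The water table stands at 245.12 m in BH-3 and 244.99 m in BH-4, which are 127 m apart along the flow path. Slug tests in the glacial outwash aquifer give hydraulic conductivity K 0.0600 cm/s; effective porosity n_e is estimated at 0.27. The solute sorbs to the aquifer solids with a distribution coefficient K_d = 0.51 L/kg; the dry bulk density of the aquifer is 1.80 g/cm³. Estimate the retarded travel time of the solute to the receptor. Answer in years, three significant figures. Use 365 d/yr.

Hydraulic gradient i = (245.12 − 244.99) / 127 = 0.13 / 127 = 0.001024
K = 0.0600 cm/s × 864 = 51.84 m/d
q = Ki = 51.84 × 0.001024 = 0.05306 m/d
Seepage velocity v = q / n = 0.05306 / 0.27 = 0.1965 m/d
Retardation R = 1 + ρ_b·K_d/n = 1 + 1.80×0.51/0.27 = 4.400
Contaminant velocity v_c = v/R = 0.1965/4.400 = 0.04467 m/d
t = L/v_c = 204/0.04467 = 4567 d
   = 4567/365 = 12.5 yr

12.5 years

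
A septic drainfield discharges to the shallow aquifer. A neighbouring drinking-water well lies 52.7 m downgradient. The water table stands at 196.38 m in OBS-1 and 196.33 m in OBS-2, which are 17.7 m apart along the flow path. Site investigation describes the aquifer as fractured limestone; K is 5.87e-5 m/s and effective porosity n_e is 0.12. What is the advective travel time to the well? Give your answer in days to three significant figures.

Hydraulic gradient i = (196.38 − 196.33) / 17.7 = 0.05 / 17.7 = 0.002825
K = 5.87e-5 m/s × 86400 s/d = 5.072 m/d
Darcy flux q = K·i = 5.072 × 0.002825 = 0.01433 m/d
Seepage velocity v = q / n = 0.01433 / 0.12 = 0.1194 m/d
t = L / v = 52.7 / 0.1194 = 441.4 d

441 days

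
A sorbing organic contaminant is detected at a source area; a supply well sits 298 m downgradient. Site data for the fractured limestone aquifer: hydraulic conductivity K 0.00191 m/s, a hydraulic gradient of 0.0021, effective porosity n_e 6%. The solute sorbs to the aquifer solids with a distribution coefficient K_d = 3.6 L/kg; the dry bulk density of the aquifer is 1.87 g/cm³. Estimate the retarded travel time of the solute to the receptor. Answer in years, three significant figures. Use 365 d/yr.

16.0 years

K = 0.00191 m/s × 86400 s/d = 165.0 m/d
Darcy flux q = K·i = 165.0 × 0.0021 = 0.3466 m/d
Seepage velocity v = q / n = 0.3466 / 0.06 = 5.776 m/d
Retardation R = 1 + ρ_b·K_d/n = 1 + 1.87×3.6/0.06 = 113.2
Contaminant velocity v_c = v/R = 5.776/113.2 = 0.05102 m/d
t = L/v_c = 298/0.05102 = 5840 d
   = 5840/365 = 16.0 yr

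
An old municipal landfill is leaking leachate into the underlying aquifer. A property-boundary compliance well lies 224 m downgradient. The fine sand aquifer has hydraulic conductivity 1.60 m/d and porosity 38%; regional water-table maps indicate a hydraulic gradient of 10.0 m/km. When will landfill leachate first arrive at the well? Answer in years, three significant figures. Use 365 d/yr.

14.6 years

Specific discharge q = 1.60 × 0.010 = 0.01600 m/d
Seepage velocity v = q / n = 0.01600 / 0.38 = 0.04211 m/d
t = L / v = 224 / 0.04211 = 5320 d
   = 5320 / 365 = 14.6 yr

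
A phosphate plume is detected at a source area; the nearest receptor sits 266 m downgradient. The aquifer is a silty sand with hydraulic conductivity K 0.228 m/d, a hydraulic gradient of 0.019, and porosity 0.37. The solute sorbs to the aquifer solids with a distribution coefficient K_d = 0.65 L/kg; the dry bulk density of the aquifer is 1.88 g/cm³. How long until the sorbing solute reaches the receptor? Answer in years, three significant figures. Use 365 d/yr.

Specific discharge q = 0.228 × 0.019 = 0.004332 m/d
Seepage velocity v = q / n = 0.004332 / 0.37 = 0.01171 m/d
Retardation R = 1 + ρ_b·K_d/n = 1 + 1.88×0.65/0.37 = 4.303
Contaminant velocity v_c = v/R = 0.01171/4.303 = 0.002721 m/d
t = L/v_c = 266/0.002721 = 97750 d
   = 97750/365 = 268 yr

268 years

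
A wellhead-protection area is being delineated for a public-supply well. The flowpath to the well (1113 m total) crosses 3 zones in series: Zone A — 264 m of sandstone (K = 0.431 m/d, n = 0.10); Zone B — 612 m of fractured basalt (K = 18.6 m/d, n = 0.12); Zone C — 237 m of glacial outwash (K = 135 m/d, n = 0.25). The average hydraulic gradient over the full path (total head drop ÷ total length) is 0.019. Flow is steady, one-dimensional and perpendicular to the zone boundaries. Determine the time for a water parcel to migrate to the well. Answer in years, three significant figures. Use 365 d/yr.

13.3 years

For zones in series the flux q is common to all zones; the equivalent conductivity is the harmonic (thickness-weighted) mean, K_eq = L_total / Σ(L_j/K_j).
Σ(L/K) = 264/0.431 + 612/18.6 + 237/135 = 612.5 + 32.90 + 1.756 = 647.2 d
K_eq = L_total / Σ(L/K) = 1113 / 647.2 = 1.720 m/d
q = K_eq · i = 1.720 × 0.019 = 0.03268 m/d (same in every zone)
Zone A: v = q/n = 0.03268/0.10 = 0.3268 m/d → t_A = 264/0.3268 = 808.0 d
Zone B: v = q/n = 0.03268/0.12 = 0.2723 m/d → t_B = 612/0.2723 = 2248 d
Zone C: v = q/n = 0.03268/0.25 = 0.1307 m/d → t_C = 237/0.1307 = 1813 d
Total t = 808.0 + 2248 + 1813 = 4869 d
   = 4869 / 365 = 13.3 yr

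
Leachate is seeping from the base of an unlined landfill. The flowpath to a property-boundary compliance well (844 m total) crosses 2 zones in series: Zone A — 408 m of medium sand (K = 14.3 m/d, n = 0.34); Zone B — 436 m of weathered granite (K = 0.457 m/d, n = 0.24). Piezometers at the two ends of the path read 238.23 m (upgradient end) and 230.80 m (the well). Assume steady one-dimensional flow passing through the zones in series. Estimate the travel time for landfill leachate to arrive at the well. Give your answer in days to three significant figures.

32200 days

Total head drop ΔH = 238.23 − 230.80 = 7.43 m
Steady 1-D flow in series ⇒ the Darcy flux q is identical in every zone and the zone head losses add (resistances L/K in series).
Σ(L/K) = 408/14.3 + 436/0.457 = 28.53 + 954.0 = 982.6 d
q = ΔH / Σ(L/K) = 7.43 / 982.6 = 0.007562 m/d (same in every zone)
Zone A: v = q/n = 0.007562/0.34 = 0.02224 m/d → t_A = 408/0.02224 = 18350 d
Zone B: v = q/n = 0.007562/0.24 = 0.03151 m/d → t_B = 436/0.03151 = 13840 d
Total t = 18350 + 13840 = 32180 d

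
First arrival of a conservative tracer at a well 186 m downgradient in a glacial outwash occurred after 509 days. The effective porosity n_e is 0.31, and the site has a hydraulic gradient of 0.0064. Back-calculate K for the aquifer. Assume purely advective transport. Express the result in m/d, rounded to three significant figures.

v = L / t = 186 / 509 = 0.3654 m/d
K = v · n / i = 0.3654 × 0.31 / 0.0064 = 17.7 m/d

17.7 m/d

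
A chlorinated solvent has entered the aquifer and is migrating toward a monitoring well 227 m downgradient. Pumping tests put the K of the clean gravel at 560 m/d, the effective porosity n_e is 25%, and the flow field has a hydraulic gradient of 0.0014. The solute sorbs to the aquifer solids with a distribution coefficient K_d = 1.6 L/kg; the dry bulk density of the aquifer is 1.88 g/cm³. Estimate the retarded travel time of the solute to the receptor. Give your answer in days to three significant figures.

Specific discharge q = 560 × 0.0014 = 0.7840 m/d
v = Ki/n = 560·0.0014/0.25 = 3.136 m/d
Retardation R = 1 + ρ_b·K_d/n = 1 + 1.88×1.6/0.25 = 13.03
Contaminant velocity v_c = v/R = 3.136/13.03 = 0.2406 m/d
t = L/v_c = 227/0.2406 = 943.3 d

943 days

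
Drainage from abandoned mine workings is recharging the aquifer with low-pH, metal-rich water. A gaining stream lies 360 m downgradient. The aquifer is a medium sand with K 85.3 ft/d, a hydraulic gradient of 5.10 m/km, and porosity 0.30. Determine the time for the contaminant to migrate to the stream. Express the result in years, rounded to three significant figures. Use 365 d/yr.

K = 85.3 ft/d × 0.3048 = 26.00 m/d
Specific discharge q = 26.00 × 0.0051 = 0.1326 m/d
Seepage velocity v = q / n = 0.1326 / 0.30 = 0.4420 m/d
t = L / v = 360 / 0.4420 = 814.5 d
   = 814.5 / 365 = 2.23 yr

2.23 years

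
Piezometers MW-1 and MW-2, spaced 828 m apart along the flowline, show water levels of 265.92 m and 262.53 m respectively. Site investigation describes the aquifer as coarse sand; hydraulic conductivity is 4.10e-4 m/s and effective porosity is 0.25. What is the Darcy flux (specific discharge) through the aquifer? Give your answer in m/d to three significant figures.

0.145 m/d

Hydraulic gradient i = (265.92 − 262.53) / 828 = 3.39 / 828 = 0.004094
K = 4.10e-4 m/s × 86400 s/d = 35.42 m/d
Darcy flux q = K·i = 35.42 × 0.004094 = 0.1450 m/d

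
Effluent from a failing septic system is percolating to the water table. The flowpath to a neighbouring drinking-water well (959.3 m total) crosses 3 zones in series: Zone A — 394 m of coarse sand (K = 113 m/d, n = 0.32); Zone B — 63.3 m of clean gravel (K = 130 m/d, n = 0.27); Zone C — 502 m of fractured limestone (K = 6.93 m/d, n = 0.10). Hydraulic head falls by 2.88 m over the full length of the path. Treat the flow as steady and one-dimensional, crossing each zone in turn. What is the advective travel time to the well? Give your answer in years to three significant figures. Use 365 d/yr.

14.1 years

Continuity: the same q passes through each zone, so ΔH = q·Σ(L_j/K_j) — the zones act as resistances in series.
Σ(L/K) = 394/113 + 63.3/130 + 502/6.93 = 3.487 + 0.4869 + 72.44 = 76.41 d
q = ΔH / Σ(L/K) = 2.88 / 76.41 = 0.03769 m/d (same in every zone)
Zone A: v = q/n = 0.03769/0.32 = 0.1178 m/d → t_A = 394/0.1178 = 3345 d
Zone B: v = q/n = 0.03769/0.27 = 0.1396 m/d → t_B = 63.3/0.1396 = 453.5 d
Zone C: v = q/n = 0.03769/0.10 = 0.3769 m/d → t_C = 502/0.3769 = 1332 d
Total t = 3345 + 453.5 + 1332 = 5131 d
   = 5131 / 365 = 14.1 yr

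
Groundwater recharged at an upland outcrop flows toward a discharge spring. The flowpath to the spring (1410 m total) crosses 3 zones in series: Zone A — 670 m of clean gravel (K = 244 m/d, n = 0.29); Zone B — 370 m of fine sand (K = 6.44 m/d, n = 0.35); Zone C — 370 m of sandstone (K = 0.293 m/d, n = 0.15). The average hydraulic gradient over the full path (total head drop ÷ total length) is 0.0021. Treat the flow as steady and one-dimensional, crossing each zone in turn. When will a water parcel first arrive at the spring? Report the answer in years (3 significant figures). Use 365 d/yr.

464 years

Continuity: the same q passes through each zone, so ΔH = q·Σ(L_j/K_j) — the zones act as resistances in series.
Σ(L/K) = 670/244 + 370/6.44 + 370/0.293 = 2.746 + 57.45 + 1263 = 1323 d
K_eq = L_total / Σ(L/K) = 1410 / 1323 = 1.066 m/d
q = K_eq · i = 1.066 × 0.0021 = 0.002238 m/d (same in every zone)
Zone A: v = q/n = 0.002238/0.29 = 0.007718 m/d → t_A = 670/0.007718 = 86810 d
Zone B: v = q/n = 0.002238/0.35 = 0.006395 m/d → t_B = 370/0.006395 = 57860 d
Zone C: v = q/n = 0.002238/0.15 = 0.01492 m/d → t_C = 370/0.01492 = 24800 d
Total t = 86810 + 57860 + 24800 = 169500 d
   = 169500 / 365 = 464 yr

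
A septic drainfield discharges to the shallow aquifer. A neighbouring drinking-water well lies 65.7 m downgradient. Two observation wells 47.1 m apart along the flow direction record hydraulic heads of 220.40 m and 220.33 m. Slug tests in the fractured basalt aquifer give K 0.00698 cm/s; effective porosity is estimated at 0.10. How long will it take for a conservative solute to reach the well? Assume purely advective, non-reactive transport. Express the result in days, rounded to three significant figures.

Hydraulic gradient i = (220.40 − 220.33) / 47.1 = 0.07 / 47.1 = 0.001486
K = 0.00698 cm/s × 864 = 6.031 m/d
Specific discharge q = 6.031 × 0.001486 = 0.008963 m/d
v = Ki/n = 6.031·0.001486/0.10 = 0.08963 m/d
t = L / v = 65.7 / 0.08963 = 733.0 d

733 days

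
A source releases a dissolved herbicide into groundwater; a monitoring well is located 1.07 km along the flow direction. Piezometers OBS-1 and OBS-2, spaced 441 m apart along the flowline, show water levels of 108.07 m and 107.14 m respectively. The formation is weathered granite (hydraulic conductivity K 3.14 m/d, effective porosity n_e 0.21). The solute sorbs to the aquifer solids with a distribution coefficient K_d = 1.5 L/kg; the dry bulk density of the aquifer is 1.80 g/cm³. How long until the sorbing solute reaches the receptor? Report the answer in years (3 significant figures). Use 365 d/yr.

Hydraulic gradient i = (108.07 − 107.14) / 441 = 0.93 / 441 = 0.002109
q = Ki = 3.14 × 0.002109 = 0.006622 m/d
v = Ki/n = 3.14·0.002109/0.21 = 0.03153 m/d
Retardation R = 1 + ρ_b·K_d/n = 1 + 1.80×1.5/0.21 = 13.86
Contaminant velocity v_c = v/R = 0.03153/13.86 = 0.002276 m/d
L = 1.07 km = 1070 m
t = L/v_c = 1070/0.002276 = 470200 d
   = 470200/365 = 1290 yr

1290 years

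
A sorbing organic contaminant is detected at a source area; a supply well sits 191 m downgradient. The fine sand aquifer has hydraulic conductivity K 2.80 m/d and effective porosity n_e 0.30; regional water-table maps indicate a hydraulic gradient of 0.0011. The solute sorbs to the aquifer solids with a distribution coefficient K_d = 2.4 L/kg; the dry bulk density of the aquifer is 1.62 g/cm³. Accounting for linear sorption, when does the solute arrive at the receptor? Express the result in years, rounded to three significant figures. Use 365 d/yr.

q = Ki = 2.80 × 0.0011 = 0.003080 m/d
v_s = q/n_e = 0.003080/0.30 = 0.01027 m/d
Retardation R = 1 + ρ_b·K_d/n = 1 + 1.62×2.4/0.30 = 13.96
Contaminant velocity v_c = v/R = 0.01027/13.96 = 7.354e-4 m/d
t = L/v_c = 191/7.354e-4 = 259700 d
   = 259700/365 = 712 yr

712 years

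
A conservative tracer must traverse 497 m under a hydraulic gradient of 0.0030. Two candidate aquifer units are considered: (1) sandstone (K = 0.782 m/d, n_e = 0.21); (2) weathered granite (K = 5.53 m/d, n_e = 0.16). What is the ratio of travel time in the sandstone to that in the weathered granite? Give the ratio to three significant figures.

9.28

Unit 1 (sandstone): v = 0.782×0.0030/0.21 = 0.01117 m/d, t = 497/0.01117 = 44490 d
Unit 2 (weathered granite): v = 5.53×0.0030/0.16 = 0.1037 m/d, t = 497/0.1037 = 4793 d
t(sandstone) / t(weathered granite) = 44490/4793 = 9.28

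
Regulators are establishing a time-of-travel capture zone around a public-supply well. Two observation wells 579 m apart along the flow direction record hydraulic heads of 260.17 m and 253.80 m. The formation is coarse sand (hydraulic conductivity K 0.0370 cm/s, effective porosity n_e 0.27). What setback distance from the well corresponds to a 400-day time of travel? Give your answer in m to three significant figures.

Hydraulic gradient i = (260.17 − 253.80) / 579 = 6.37 / 579 = 0.01100
K = 0.0370 cm/s × 864 = 31.97 m/d
Darcy flux q = K·i = 31.97 × 0.01100 = 0.3517 m/d
Average linear velocity = 0.3517 / 0.27 = 1.303 m/d
L = v × T = 1.303 × 400 = 521.0 m

521 m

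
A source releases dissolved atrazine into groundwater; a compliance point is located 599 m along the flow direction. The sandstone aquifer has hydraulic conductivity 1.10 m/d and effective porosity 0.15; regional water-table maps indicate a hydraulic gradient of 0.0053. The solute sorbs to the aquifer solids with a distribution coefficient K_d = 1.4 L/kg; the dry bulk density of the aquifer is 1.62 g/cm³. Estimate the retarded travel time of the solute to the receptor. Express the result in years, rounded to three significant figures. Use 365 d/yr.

Specific discharge q = 1.10 × 0.0053 = 0.005830 m/d
Average linear velocity = 0.005830 / 0.15 = 0.03887 m/d
Retardation R = 1 + ρ_b·K_d/n = 1 + 1.62×1.4/0.15 = 16.12
Contaminant velocity v_c = v/R = 0.03887/16.12 = 0.002411 m/d
t = L/v_c = 599/0.002411 = 248400 d
   = 248400/365 = 681 yr

681 years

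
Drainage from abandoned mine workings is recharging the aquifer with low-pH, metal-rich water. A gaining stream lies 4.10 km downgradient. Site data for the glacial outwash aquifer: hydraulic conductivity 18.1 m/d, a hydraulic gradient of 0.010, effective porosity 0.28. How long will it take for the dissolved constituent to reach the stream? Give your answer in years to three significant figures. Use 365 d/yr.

17.4 years

q = Ki = 18.1 × 0.010 = 0.1810 m/d
v_s = q/n_e = 0.1810/0.28 = 0.6464 m/d
L = 4.10 km = 4100 m
t = L / v = 4100 / 0.6464 = 6343 d
   = 6343 / 365 = 17.4 yr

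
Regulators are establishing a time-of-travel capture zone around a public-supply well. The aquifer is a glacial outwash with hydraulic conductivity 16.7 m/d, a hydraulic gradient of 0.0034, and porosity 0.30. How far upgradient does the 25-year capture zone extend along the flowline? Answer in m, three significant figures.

1730 m

Darcy flux q = K·i = 16.7 × 0.0034 = 0.05678 m/d
v = Ki/n = 16.7·0.0034/0.30 = 0.1893 m/d
T = 25 yr × 365 = 9125 d
L = v × T = 0.1893 × 9125 = 1727 m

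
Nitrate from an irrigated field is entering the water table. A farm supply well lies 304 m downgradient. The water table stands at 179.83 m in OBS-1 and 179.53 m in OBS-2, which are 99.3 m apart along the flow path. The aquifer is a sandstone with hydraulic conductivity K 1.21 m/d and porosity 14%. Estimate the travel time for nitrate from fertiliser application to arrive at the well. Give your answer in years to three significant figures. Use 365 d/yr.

Hydraulic gradient i = (179.83 − 179.53) / 99.3 = 0.30 / 99.3 = 0.003021
q = Ki = 1.21 × 0.003021 = 0.003656 m/d
v = Ki/n = 1.21·0.003021/0.14 = 0.02611 m/d
t = L / v = 304 / 0.02611 = 11640 d
   = 11640 / 365 = 31.9 yr

31.9 years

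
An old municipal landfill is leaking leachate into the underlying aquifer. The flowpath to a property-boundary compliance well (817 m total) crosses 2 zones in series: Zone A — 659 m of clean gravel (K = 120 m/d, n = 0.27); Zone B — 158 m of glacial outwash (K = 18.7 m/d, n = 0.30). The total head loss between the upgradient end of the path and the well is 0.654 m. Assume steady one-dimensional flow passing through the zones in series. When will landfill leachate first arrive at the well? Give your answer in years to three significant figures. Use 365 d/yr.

13.2 years

Steady 1-D flow in series ⇒ the Darcy flux q is identical in every zone and the zone head losses add (resistances L/K in series).
Σ(L/K) = 659/120 + 158/18.7 = 5.492 + 8.449 = 13.94 d
q = ΔH / Σ(L/K) = 0.654 / 13.94 = 0.04691 m/d (same in every zone)
Zone A: v = q/n = 0.04691/0.27 = 0.1737 m/d → t_A = 659/0.1737 = 3793 d
Zone B: v = q/n = 0.04691/0.30 = 0.1564 m/d → t_B = 158/0.1564 = 1010 d
Total t = 3793 + 1010 = 4803 d
   = 4803 / 365 = 13.2 yr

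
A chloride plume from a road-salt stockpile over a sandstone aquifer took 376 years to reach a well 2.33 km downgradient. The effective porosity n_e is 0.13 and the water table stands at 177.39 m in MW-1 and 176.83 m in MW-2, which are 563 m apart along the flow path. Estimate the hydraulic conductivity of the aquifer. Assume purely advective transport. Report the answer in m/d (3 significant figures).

2.22 m/d

Hydraulic gradient i = (177.39 − 176.83) / 563 = 0.56 / 563 = 9.947e-4
t = 376 years = 137200 d
L = 2.33 km = 2330 m
v = L / t = 2330 / 137200 = 0.01698 m/d
K = v · n / i = 0.01698 × 0.13 / 9.947e-4 = 2.22 m/d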